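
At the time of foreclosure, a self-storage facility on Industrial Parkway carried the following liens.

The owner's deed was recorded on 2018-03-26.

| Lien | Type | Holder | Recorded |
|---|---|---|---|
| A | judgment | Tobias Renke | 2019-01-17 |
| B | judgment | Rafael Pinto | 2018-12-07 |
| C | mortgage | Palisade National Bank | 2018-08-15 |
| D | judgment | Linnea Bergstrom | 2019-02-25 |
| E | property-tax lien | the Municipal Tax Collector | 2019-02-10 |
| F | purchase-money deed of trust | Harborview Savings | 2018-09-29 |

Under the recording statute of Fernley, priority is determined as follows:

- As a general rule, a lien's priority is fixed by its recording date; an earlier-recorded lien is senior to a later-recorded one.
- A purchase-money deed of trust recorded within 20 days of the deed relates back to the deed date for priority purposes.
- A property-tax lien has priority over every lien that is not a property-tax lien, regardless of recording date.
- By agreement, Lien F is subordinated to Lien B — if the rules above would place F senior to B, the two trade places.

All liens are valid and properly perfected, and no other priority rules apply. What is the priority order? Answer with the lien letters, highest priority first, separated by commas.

E, C, B, F, A, D

Effective dates: F missed the 20-day window (187 days after the deed), so its recording date stands.
E is a property-tax lien and takes priority over every other lien.
Remaining liens by effective date: C (2018-08-15), F (2018-09-29), B (2018-12-07), A (2019-01-17), D (2019-02-25).
F is senior to B before the subordination, so the two trade places.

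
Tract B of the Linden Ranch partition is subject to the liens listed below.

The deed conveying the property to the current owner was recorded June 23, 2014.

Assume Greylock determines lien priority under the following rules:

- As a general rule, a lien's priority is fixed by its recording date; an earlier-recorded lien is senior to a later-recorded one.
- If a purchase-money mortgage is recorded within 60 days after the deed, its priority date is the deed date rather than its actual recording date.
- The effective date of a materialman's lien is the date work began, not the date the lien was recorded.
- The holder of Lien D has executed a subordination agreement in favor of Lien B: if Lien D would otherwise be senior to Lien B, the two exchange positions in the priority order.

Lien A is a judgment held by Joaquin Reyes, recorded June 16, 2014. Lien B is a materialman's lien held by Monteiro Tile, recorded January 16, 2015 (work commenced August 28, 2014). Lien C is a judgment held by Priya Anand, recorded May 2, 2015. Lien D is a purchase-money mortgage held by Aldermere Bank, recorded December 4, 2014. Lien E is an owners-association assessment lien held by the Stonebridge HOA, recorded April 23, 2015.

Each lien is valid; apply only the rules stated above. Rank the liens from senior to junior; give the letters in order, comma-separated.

A, B, D, E, C

Effective dates: B is treated as recorded August 28, 2014, the work-commencement date; D was recorded 164 days after the deed, outside the 60-day window, so it keeps its recording date.
By effective date: A (June 16, 2014), B (August 28, 2014), D (December 4, 2014), E (April 23, 2015), C (May 2, 2015).
D already ranks below B; the subordination has no effect.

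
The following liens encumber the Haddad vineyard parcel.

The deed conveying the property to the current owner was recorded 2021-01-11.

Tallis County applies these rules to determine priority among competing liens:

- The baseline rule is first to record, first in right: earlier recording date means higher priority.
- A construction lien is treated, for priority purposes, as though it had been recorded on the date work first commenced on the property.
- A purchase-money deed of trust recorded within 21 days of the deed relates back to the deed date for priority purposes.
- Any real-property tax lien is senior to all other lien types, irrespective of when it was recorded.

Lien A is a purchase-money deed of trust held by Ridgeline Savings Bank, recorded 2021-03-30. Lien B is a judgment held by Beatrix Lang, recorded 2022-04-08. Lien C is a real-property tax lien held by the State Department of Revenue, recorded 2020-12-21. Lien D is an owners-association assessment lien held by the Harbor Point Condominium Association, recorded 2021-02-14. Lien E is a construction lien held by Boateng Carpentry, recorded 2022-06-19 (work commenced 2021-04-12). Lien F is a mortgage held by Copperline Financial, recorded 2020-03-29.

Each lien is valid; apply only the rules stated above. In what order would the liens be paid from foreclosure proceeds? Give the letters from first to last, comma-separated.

Adjusting effective dates: A was recorded 78 days after the deed — beyond 21 days — so no relation-back applies; E's effective date is 2021-04-12, when work began.
C, as a real-property tax lien, has superpriority and ranks first.
Remaining liens by effective date: F (2020-03-29), D (2021-02-14), A (2021-03-30), E (2021-04-12), B (2022-04-08).

C, F, D, A, E, B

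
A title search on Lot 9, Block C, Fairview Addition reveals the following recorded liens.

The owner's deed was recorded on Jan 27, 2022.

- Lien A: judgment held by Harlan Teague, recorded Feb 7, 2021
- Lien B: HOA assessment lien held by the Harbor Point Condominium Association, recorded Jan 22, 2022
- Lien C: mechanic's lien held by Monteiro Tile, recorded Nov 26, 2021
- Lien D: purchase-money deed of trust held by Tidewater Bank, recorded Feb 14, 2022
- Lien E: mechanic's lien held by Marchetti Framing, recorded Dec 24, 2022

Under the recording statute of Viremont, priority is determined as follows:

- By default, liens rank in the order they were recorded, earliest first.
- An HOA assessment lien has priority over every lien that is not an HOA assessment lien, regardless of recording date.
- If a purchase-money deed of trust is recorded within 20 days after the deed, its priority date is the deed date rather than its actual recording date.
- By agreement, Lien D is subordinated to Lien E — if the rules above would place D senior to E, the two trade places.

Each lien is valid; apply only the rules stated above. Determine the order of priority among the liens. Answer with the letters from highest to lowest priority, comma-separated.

B, A, C, E, D

Effective dates after the stated exceptions: D's effective date is the deed date, Jan 27, 2022.
B is an HOA assessment lien and takes priority over every other lien.
The other liens, earliest effective date first: A (Feb 7, 2021), C (Nov 26, 2021), D (Jan 27, 2022), E (Dec 24, 2022).
The subordination applies — D was senior to E — so D and E swap.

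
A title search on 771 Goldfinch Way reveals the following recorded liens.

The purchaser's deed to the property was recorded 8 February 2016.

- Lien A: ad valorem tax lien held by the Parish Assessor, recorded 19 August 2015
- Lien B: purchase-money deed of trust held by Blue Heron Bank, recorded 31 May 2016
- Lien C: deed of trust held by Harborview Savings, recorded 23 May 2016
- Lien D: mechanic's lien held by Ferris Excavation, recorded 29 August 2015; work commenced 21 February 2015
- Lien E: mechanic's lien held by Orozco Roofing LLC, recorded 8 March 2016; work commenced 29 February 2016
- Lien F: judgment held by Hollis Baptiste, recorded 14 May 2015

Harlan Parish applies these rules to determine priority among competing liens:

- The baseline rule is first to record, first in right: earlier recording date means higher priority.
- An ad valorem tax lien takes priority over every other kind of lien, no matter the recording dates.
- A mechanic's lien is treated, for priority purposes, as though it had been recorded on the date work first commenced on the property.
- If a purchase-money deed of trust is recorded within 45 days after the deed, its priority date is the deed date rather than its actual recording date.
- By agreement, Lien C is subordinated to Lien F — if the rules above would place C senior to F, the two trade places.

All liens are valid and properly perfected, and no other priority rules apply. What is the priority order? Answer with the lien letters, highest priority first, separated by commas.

Effective dates: B was recorded 113 days after the deed — beyond 45 days — so no relation-back applies; D's effective date is 21 February 2015, when work began; E relates back to 29 February 2016 (work commenced).
A is an ad valorem tax lien, so it outranks all other liens regardless of date.
The other liens, earliest effective date first: D (21 February 2015), F (14 May 2015), E (29 February 2016), C (23 May 2016), B (31 May 2016).
Since C is not senior to F, the subordination leaves the order unchanged.

A, D, F, E, C, B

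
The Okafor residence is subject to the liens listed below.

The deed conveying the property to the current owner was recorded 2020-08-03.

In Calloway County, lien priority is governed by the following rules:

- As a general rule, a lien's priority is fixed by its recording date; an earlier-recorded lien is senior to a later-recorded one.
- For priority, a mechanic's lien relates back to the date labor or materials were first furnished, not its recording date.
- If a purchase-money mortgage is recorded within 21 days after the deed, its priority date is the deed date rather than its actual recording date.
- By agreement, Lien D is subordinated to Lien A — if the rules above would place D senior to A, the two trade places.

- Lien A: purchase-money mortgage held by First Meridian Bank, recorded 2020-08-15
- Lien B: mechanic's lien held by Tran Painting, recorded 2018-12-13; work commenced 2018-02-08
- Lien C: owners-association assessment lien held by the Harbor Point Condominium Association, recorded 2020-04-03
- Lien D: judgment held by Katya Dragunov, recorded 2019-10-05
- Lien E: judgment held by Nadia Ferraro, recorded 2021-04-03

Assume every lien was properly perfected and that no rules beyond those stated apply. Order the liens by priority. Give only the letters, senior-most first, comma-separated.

B, A, C, D, E

Effective dates: A was recorded within the 21-day window, so its effective date is the deed date 2020-08-03; B is treated as recorded 2018-02-08, the work-commencement date.
Sorted by effective date: B (2018-02-08), D (2019-10-05), C (2020-04-03), A (2020-08-03), E (2021-04-03).
Because D would otherwise rank above A, the subordination swaps them.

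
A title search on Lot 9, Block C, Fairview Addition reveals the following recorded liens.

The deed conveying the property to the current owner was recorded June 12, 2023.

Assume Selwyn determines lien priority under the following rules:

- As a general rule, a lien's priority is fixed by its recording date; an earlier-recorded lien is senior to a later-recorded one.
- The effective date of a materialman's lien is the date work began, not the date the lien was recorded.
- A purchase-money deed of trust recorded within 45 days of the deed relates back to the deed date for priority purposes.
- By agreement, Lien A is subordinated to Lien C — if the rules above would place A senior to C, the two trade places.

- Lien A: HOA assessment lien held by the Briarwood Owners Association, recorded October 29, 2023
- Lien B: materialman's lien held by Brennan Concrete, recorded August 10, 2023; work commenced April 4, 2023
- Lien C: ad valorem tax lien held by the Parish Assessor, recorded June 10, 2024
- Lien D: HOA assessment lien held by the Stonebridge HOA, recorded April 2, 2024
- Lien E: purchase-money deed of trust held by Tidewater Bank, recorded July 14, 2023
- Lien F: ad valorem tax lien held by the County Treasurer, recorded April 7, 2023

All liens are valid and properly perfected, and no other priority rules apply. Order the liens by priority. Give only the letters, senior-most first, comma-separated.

B, F, E, C, D, A

Effective dates: B relates back to April 4, 2023 (work commenced); E was recorded within the 45-day window, so its effective date is the deed date June 12, 2023.
By effective date: B (April 4, 2023), F (April 7, 2023), E (June 12, 2023), A (October 29, 2023), D (April 2, 2024), C (June 10, 2024).
The subordination applies — A was senior to C — so A and C swap.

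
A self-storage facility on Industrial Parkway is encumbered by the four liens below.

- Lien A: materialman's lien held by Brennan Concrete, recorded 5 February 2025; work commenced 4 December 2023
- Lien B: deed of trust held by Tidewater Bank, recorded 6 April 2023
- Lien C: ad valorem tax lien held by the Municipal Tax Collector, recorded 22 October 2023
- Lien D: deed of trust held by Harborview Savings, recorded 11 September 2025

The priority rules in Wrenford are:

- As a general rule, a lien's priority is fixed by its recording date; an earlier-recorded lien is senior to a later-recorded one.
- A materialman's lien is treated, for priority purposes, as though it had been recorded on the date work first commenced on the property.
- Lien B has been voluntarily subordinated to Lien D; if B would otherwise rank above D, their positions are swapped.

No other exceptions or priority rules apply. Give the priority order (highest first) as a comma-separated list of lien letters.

First, effective dates: A is treated as recorded 4 December 2023, the work-commencement date.
Sorted by effective date: B (6 April 2023), C (22 October 2023), A (4 December 2023), D (11 September 2025).
B would otherwise be senior to D, so under the subordination agreement B and D exchange positions.

D, C, A, B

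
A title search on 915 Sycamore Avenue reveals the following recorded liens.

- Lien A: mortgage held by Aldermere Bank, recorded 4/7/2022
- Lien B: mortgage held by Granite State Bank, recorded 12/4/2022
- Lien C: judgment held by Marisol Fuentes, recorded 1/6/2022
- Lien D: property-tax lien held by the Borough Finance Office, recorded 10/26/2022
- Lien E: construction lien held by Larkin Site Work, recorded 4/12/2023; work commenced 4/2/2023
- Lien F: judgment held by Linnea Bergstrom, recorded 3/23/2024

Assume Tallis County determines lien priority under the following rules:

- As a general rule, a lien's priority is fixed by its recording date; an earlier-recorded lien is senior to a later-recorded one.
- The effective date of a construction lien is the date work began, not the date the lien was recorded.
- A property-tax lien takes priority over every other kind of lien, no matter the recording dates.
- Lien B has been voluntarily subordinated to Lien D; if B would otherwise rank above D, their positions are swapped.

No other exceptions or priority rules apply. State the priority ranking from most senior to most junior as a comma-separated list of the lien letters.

Adjusting effective dates: E relates back to 4/2/2023 (work commenced).
D, as a property-tax lien, has superpriority and ranks first.
The other liens, earliest effective date first: C (1/6/2022), A (4/7/2022), B (12/4/2022), E (4/2/2023), F (3/23/2024).
B is already junior to D, so the subordination agreement changes nothing.

D, C, A, B, E, F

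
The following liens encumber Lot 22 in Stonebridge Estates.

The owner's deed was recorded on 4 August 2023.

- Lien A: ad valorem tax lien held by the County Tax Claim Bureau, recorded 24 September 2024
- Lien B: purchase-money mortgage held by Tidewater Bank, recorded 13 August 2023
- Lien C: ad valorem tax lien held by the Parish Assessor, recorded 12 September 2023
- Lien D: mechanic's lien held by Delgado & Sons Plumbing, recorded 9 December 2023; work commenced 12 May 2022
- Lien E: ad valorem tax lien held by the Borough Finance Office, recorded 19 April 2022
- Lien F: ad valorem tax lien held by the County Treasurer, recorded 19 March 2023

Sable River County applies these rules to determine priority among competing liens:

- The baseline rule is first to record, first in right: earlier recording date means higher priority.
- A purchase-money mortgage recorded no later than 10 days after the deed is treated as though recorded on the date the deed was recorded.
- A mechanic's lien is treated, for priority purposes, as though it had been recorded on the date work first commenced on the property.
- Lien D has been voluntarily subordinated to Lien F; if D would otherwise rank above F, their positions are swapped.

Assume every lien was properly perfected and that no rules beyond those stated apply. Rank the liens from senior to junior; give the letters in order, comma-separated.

Effective dates: B was recorded within the 10-day window, so its effective date is the deed date 4 August 2023; D is treated as recorded 12 May 2022, the work-commencement date.
By effective date: E (19 April 2022), D (12 May 2022), F (19 March 2023), B (4 August 2023), C (12 September 2023), A (24 September 2024).
D would otherwise be senior to F, so under the subordination agreement D and F exchange positions.

E, F, D, B, C, A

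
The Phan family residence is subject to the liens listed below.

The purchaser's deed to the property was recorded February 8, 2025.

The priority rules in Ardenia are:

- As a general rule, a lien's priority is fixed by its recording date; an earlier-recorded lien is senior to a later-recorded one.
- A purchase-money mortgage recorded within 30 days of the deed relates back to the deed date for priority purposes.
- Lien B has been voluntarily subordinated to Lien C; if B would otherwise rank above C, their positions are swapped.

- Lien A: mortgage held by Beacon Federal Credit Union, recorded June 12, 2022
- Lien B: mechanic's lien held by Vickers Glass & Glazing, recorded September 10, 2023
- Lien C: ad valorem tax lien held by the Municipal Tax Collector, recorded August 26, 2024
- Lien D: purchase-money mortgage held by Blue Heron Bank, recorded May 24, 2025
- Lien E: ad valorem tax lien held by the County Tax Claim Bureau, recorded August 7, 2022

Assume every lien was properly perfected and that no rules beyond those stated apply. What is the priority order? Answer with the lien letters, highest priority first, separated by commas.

First, effective dates: D was recorded 105 days after the deed — beyond 30 days — so no relation-back applies.
Sorted by effective date: A (June 12, 2022), E (August 7, 2022), B (September 10, 2023), C (August 26, 2024), D (May 24, 2025).
Because B would otherwise rank above C, the subordination swaps them.

A, E, C, B, D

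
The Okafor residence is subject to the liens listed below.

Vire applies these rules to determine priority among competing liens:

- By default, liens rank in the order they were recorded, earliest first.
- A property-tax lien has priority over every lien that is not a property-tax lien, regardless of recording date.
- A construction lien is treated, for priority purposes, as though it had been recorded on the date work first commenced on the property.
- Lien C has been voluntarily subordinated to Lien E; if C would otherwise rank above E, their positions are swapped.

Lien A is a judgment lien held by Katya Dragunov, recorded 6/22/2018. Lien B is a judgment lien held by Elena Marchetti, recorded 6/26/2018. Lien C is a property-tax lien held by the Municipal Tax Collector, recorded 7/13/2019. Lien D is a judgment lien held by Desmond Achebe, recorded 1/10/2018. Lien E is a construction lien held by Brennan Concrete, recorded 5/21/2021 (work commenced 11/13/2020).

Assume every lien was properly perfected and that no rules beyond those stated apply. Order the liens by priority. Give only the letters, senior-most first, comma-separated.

Effective dates: E's effective date is 11/13/2020, when work began.
C is a property-tax lien, so it outranks all other liens regardless of date.
Among the remaining liens, by effective date: D (1/10/2018), A (6/22/2018), B (6/26/2018), E (11/13/2020).
C is senior to E before the subordination, so the two trade places.

E, D, A, B, C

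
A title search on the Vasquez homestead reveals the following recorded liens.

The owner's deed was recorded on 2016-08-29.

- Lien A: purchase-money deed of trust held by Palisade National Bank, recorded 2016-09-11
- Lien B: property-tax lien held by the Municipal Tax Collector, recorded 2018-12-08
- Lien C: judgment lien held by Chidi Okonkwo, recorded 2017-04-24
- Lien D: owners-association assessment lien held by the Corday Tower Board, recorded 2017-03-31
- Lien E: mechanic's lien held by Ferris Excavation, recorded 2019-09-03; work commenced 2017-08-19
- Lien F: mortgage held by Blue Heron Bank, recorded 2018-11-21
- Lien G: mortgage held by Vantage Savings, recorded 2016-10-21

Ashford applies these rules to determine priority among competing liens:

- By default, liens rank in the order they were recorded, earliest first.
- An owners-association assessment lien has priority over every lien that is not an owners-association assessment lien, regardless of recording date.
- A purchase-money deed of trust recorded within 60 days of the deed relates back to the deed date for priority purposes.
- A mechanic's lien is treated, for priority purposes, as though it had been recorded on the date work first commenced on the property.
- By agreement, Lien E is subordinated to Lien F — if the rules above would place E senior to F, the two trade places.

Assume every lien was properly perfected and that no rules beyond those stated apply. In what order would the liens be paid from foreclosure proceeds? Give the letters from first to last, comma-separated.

D, A, G, C, F, E, B

Effective dates: A relates back to the deed date 2016-08-29; E relates back to 2017-08-19 (work commenced).
As an owners-association assessment lien, D is senior to every other lien.
Ordering the rest by effective date: A (2016-08-29), G (2016-10-21), C (2017-04-24), E (2017-08-19), F (2018-11-21), B (2018-12-08).
Because E would otherwise rank above F, the subordination swaps them.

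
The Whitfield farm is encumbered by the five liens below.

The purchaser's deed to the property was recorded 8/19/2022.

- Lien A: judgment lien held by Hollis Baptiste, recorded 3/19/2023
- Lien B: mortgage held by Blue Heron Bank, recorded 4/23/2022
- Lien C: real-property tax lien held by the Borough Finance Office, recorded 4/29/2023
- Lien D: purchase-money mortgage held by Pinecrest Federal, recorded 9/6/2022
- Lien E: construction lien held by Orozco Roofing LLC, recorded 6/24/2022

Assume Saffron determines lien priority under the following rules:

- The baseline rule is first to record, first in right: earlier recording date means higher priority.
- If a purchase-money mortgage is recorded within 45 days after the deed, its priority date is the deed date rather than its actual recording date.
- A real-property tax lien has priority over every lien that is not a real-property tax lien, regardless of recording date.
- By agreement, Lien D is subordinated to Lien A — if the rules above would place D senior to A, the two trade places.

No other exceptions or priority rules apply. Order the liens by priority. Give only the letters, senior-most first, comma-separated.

C, B, E, A, D

Adjusting effective dates: D's effective date is the deed date, 8/19/2022.
C is a real-property tax lien, so it outranks all other liens regardless of date.
Ordering the rest by effective date: B (4/23/2022), E (6/24/2022), D (8/19/2022), A (3/19/2023).
The subordination applies — D was senior to A — so D and A swap.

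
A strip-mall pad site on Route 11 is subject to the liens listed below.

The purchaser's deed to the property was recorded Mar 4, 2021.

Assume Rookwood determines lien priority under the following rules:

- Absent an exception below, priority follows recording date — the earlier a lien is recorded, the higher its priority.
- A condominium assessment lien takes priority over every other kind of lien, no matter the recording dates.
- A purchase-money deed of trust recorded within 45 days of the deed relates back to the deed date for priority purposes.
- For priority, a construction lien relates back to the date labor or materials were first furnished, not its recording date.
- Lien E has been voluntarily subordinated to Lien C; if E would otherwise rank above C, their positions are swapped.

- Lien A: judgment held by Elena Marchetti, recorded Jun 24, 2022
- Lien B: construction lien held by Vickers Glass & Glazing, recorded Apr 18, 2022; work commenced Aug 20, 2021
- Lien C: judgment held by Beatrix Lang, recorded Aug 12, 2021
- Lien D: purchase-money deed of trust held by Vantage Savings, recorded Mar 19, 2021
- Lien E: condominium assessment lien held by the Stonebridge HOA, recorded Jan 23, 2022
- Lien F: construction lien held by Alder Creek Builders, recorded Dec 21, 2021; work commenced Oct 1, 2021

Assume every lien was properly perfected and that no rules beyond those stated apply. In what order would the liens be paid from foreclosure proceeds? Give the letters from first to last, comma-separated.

Adjusting effective dates: B relates back to Aug 20, 2021 (work commenced); D was recorded within the 45-day window, so its effective date is the deed date Mar 4, 2021; F is treated as recorded Oct 1, 2021, the work-commencement date.
As a condominium assessment lien, E is senior to every other lien.
The other liens, earliest effective date first: D (Mar 4, 2021), C (Aug 12, 2021), B (Aug 20, 2021), F (Oct 1, 2021), A (Jun 24, 2022).
E would otherwise be senior to C, so under the subordination agreement E and C exchange positions.

C, D, E, B, F, A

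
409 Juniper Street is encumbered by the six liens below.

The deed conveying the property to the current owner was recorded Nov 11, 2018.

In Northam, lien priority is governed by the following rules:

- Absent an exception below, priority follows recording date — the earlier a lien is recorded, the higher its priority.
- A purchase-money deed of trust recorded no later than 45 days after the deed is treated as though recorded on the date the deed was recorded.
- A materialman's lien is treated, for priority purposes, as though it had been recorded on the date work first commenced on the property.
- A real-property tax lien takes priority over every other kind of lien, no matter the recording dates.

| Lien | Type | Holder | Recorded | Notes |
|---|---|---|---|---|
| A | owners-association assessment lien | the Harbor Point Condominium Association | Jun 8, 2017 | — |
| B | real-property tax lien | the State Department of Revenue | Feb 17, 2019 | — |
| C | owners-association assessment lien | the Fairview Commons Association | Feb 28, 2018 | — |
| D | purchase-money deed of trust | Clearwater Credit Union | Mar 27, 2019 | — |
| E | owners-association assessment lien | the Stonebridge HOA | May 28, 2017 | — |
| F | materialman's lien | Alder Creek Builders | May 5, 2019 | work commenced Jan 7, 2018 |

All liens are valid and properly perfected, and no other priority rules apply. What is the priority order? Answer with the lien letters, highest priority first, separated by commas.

B, E, A, F, C, D

Effective dates after the stated exceptions: D missed the 45-day window (136 days after the deed), so its recording date stands; F is treated as recorded Jan 7, 2018, the work-commencement date.
B, as a real-property tax lien, has superpriority and ranks first.
Ordering the rest by effective date: E (May 28, 2017), A (Jun 8, 2017), F (Jan 7, 2018), C (Feb 28, 2018), D (Mar 27, 2019).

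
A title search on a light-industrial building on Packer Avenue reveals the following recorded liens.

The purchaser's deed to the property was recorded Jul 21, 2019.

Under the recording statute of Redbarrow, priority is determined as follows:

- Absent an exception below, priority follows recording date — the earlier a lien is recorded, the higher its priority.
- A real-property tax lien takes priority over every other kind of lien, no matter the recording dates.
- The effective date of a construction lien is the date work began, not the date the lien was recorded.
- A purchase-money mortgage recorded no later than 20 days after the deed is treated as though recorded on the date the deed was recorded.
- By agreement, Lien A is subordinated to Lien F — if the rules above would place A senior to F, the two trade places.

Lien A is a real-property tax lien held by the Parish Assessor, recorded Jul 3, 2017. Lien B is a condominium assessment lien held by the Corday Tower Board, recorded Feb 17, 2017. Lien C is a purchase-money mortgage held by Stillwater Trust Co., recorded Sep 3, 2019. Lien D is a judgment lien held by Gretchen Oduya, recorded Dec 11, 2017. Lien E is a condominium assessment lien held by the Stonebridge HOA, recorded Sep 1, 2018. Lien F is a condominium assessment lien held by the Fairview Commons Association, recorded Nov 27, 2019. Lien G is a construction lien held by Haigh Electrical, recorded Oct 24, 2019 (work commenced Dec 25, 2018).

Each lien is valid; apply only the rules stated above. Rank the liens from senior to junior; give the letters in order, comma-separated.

Effective dates after the stated exceptions: C missed the 20-day window (44 days after the deed), so its recording date stands; G relates back to Dec 25, 2018 (work commenced).
A, as a real-property tax lien, has superpriority and ranks first.
Among the remaining liens, by effective date: B (Feb 17, 2017), D (Dec 11, 2017), E (Sep 1, 2018), G (Dec 25, 2018), C (Sep 3, 2019), F (Nov 27, 2019).
Because A would otherwise rank above F, the subordination swaps them.

F, B, D, E, G, C, A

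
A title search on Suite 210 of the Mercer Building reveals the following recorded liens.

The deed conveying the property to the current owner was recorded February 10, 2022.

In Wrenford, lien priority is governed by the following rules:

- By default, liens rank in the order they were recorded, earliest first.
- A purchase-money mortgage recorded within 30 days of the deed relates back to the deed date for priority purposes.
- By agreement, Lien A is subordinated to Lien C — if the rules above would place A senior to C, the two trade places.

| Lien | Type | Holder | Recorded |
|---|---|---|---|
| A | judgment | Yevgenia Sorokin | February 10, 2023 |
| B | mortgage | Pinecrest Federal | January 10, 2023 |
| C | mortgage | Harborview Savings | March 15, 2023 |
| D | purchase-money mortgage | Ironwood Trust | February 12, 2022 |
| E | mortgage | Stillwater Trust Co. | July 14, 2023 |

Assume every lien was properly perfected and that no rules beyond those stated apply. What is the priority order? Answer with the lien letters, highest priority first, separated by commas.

Effective dates after the stated exceptions: D relates back to the deed date February 10, 2022.
Sorted by effective date: D (February 10, 2022), B (January 10, 2023), A (February 10, 2023), C (March 15, 2023), E (July 14, 2023).
A is senior to C before the subordination, so the two trade places.

D, B, C, A, E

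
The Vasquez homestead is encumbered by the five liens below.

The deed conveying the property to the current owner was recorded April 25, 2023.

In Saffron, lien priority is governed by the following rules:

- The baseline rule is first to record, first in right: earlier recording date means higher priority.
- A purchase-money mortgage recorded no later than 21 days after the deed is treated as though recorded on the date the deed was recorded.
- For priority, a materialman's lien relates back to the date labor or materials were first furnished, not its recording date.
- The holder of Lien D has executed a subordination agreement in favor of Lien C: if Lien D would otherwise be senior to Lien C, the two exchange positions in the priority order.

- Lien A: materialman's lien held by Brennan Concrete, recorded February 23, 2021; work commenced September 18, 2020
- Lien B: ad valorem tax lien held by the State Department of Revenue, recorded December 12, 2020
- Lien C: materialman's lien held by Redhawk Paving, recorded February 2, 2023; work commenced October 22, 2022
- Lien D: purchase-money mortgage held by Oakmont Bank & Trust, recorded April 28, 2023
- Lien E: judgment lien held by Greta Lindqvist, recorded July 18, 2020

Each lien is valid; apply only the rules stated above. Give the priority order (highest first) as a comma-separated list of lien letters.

E, A, B, C, D

Effective dates: A relates back to September 18, 2020 (work commenced); C relates back to October 22, 2022 (work commenced); D was recorded within the 21-day window, so its effective date is the deed date April 25, 2023.
By effective date, earliest first: E (July 18, 2020), A (September 18, 2020), B (December 12, 2020), C (October 22, 2022), D (April 25, 2023).
Since D is not senior to C, the subordination leaves the order unchanged.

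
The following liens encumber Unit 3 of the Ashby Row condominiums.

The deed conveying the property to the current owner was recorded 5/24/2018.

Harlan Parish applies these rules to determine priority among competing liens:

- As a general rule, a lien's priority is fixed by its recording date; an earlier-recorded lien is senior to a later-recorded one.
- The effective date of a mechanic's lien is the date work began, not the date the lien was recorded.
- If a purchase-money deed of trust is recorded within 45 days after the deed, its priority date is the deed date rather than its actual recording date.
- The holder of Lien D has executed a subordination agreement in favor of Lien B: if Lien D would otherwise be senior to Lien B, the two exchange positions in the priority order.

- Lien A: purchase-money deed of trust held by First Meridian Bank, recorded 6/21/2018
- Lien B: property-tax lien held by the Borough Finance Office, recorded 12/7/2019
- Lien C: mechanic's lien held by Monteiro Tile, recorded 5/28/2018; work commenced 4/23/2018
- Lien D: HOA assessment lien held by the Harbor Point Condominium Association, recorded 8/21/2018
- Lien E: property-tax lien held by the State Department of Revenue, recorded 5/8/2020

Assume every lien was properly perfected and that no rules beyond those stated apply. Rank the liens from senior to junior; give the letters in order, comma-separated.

Adjusting effective dates: A relates back to the deed date 5/24/2018; C's effective date is 4/23/2018, when work began.
By effective date, earliest first: C (4/23/2018), A (5/24/2018), D (8/21/2018), B (12/7/2019), E (5/8/2020).
Because D would otherwise rank above B, the subordination swaps them.

C, A, B, D, E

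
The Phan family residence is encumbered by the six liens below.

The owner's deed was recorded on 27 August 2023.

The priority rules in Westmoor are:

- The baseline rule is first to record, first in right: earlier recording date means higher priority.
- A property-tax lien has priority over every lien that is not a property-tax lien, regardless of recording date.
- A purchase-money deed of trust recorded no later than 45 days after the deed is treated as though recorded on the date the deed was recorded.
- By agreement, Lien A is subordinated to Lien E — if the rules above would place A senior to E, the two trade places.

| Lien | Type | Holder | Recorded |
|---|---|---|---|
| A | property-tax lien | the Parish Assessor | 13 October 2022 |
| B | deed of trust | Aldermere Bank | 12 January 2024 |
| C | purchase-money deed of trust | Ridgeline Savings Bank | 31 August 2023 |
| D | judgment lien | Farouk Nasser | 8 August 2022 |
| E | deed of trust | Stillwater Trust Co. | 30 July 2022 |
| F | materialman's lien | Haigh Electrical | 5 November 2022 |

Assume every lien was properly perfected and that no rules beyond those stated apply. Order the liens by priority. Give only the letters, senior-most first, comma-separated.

Adjusting effective dates: C's effective date is the deed date, 27 August 2023.
A is a property-tax lien, so it outranks all other liens regardless of date.
The other liens, earliest effective date first: E (30 July 2022), D (8 August 2022), F (5 November 2022), C (27 August 2023), B (12 January 2024).
The subordination applies — A was senior to E — so A and E swap.

E, A, D, F, C, B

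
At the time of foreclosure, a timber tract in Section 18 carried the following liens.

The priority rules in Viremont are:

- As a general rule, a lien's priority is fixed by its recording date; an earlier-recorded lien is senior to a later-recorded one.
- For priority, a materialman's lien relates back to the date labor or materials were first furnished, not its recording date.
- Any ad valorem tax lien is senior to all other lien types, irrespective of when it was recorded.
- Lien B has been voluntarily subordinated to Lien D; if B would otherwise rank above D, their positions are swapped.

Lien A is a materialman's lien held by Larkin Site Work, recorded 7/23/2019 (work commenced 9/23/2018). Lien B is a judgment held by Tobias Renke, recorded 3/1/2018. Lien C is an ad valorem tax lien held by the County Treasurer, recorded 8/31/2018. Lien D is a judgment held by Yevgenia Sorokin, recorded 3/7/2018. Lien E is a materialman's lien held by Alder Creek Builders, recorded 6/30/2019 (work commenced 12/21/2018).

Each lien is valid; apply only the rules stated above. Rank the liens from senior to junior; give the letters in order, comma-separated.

Effective dates: A is treated as recorded 9/23/2018, the work-commencement date; E's effective date is 12/21/2018, when work began.
As an ad valorem tax lien, C is senior to every other lien.
Ordering the rest by effective date: B (3/1/2018), D (3/7/2018), A (9/23/2018), E (12/21/2018).
Because B would otherwise rank above D, the subordination swaps them.

C, D, B, A, E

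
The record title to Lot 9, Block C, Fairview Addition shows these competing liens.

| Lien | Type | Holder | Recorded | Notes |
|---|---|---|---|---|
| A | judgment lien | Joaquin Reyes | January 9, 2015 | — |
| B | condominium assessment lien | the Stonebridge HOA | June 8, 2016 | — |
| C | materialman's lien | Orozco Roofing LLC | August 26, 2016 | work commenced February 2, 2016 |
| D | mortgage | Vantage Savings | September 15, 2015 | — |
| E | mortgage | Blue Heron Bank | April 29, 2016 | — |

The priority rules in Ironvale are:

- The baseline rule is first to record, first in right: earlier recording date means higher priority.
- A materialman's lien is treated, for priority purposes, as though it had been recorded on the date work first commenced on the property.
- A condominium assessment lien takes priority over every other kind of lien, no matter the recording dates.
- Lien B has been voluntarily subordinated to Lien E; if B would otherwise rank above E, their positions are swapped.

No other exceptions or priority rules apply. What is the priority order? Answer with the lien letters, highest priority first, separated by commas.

E, A, D, C, B

Effective dates after the stated exceptions: C is treated as recorded February 2, 2016, the work-commencement date.
As a condominium assessment lien, B is senior to every other lien.
Remaining liens by effective date: A (January 9, 2015), D (September 15, 2015), C (February 2, 2016), E (April 29, 2016).
B is senior to E before the subordination, so the two trade places.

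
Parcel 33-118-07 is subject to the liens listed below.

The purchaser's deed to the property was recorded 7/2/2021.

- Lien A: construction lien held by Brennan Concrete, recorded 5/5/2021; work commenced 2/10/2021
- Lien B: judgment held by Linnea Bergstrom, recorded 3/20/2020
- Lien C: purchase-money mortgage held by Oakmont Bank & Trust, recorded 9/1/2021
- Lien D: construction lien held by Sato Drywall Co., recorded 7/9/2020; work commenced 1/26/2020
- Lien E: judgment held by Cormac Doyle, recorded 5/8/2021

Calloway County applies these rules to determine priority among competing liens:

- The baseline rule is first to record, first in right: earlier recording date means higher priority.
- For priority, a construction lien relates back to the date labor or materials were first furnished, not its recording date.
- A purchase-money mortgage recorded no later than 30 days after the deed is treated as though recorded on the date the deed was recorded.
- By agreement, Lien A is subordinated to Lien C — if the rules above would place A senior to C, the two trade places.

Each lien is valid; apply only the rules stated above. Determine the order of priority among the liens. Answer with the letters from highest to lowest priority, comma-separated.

Effective dates after the stated exceptions: A relates back to 2/10/2021 (work commenced); C was recorded 61 days after the deed, outside the 30-day window, so it keeps its recording date; D relates back to 1/26/2020 (work commenced).
Sorted by effective date: D (1/26/2020), B (3/20/2020), A (2/10/2021), E (5/8/2021), C (9/1/2021).
A is senior to C before the subordination, so the two trade places.

D, B, C, E, A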